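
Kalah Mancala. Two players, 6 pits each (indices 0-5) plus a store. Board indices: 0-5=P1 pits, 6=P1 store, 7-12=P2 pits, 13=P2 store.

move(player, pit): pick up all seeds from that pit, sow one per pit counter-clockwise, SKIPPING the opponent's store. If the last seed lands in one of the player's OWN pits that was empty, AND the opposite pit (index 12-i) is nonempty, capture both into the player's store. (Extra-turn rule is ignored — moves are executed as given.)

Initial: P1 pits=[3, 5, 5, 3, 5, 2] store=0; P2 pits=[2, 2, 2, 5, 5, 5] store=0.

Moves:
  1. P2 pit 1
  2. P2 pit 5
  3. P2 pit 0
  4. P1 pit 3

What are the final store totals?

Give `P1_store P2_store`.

Move 1: P2 pit1 -> P1=[3,5,5,3,5,2](0) P2=[2,0,3,6,5,5](0)
Move 2: P2 pit5 -> P1=[4,6,6,4,5,2](0) P2=[2,0,3,6,5,0](1)
Move 3: P2 pit0 -> P1=[4,6,6,4,5,2](0) P2=[0,1,4,6,5,0](1)
Move 4: P1 pit3 -> P1=[4,6,6,0,6,3](1) P2=[1,1,4,6,5,0](1)

Answer: 1 1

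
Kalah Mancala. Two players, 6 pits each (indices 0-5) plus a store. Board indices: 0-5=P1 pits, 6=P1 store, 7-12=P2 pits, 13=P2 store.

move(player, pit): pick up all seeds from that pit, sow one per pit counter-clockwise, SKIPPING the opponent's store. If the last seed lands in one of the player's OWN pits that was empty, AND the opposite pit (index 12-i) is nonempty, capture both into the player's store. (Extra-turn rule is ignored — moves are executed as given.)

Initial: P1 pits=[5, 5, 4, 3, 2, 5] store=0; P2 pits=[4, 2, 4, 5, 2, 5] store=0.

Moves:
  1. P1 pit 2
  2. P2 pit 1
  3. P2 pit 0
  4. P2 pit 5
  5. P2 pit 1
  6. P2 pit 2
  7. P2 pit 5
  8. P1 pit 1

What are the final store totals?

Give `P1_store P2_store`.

Answer: 2 3

Derivation:
Move 1: P1 pit2 -> P1=[5,5,0,4,3,6](1) P2=[4,2,4,5,2,5](0)
Move 2: P2 pit1 -> P1=[5,5,0,4,3,6](1) P2=[4,0,5,6,2,5](0)
Move 3: P2 pit0 -> P1=[5,5,0,4,3,6](1) P2=[0,1,6,7,3,5](0)
Move 4: P2 pit5 -> P1=[6,6,1,5,3,6](1) P2=[0,1,6,7,3,0](1)
Move 5: P2 pit1 -> P1=[6,6,1,5,3,6](1) P2=[0,0,7,7,3,0](1)
Move 6: P2 pit2 -> P1=[7,7,2,5,3,6](1) P2=[0,0,0,8,4,1](2)
Move 7: P2 pit5 -> P1=[7,7,2,5,3,6](1) P2=[0,0,0,8,4,0](3)
Move 8: P1 pit1 -> P1=[7,0,3,6,4,7](2) P2=[1,1,0,8,4,0](3)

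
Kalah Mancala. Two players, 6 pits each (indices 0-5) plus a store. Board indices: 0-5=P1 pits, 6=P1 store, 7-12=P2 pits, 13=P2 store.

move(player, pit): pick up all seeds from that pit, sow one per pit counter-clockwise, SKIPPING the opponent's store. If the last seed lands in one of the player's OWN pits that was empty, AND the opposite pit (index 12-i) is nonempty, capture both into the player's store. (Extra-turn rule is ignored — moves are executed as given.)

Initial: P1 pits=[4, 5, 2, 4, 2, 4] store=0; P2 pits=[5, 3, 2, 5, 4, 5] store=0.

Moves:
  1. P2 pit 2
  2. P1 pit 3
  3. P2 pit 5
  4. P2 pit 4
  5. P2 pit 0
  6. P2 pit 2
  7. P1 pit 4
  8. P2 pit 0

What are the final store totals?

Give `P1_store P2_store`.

Move 1: P2 pit2 -> P1=[4,5,2,4,2,4](0) P2=[5,3,0,6,5,5](0)
Move 2: P1 pit3 -> P1=[4,5,2,0,3,5](1) P2=[6,3,0,6,5,5](0)
Move 3: P2 pit5 -> P1=[5,6,3,1,3,5](1) P2=[6,3,0,6,5,0](1)
Move 4: P2 pit4 -> P1=[6,7,4,1,3,5](1) P2=[6,3,0,6,0,1](2)
Move 5: P2 pit0 -> P1=[6,7,4,1,3,5](1) P2=[0,4,1,7,1,2](3)
Move 6: P2 pit2 -> P1=[6,7,4,1,3,5](1) P2=[0,4,0,8,1,2](3)
Move 7: P1 pit4 -> P1=[6,7,4,1,0,6](2) P2=[1,4,0,8,1,2](3)
Move 8: P2 pit0 -> P1=[6,7,4,1,0,6](2) P2=[0,5,0,8,1,2](3)

Answer: 2 3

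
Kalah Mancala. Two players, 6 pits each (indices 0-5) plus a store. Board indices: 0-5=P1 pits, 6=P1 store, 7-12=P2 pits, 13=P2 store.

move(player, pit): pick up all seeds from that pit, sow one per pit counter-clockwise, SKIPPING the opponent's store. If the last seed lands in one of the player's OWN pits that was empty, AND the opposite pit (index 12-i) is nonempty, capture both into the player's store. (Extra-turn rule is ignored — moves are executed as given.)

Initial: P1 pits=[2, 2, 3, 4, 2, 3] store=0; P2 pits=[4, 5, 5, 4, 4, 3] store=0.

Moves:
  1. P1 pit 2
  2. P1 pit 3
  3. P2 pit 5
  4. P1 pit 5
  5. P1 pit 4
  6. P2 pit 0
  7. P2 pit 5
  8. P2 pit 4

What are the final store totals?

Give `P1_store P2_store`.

Move 1: P1 pit2 -> P1=[2,2,0,5,3,4](0) P2=[4,5,5,4,4,3](0)
Move 2: P1 pit3 -> P1=[2,2,0,0,4,5](1) P2=[5,6,5,4,4,3](0)
Move 3: P2 pit5 -> P1=[3,3,0,0,4,5](1) P2=[5,6,5,4,4,0](1)
Move 4: P1 pit5 -> P1=[3,3,0,0,4,0](2) P2=[6,7,6,5,4,0](1)
Move 5: P1 pit4 -> P1=[3,3,0,0,0,1](3) P2=[7,8,6,5,4,0](1)
Move 6: P2 pit0 -> P1=[4,3,0,0,0,1](3) P2=[0,9,7,6,5,1](2)
Move 7: P2 pit5 -> P1=[4,3,0,0,0,1](3) P2=[0,9,7,6,5,0](3)
Move 8: P2 pit4 -> P1=[5,4,1,0,0,1](3) P2=[0,9,7,6,0,1](4)

Answer: 3 4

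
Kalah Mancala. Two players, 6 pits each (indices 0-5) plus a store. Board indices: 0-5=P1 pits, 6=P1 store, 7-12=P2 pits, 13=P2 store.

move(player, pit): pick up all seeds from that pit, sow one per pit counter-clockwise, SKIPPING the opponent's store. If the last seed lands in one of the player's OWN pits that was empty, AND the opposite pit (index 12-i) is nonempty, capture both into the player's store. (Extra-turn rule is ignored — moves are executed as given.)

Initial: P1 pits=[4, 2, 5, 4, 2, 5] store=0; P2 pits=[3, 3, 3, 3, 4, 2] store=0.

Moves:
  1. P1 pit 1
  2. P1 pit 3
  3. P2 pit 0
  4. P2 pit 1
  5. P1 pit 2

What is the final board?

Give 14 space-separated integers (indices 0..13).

Answer: 4 0 0 1 4 7 2 1 1 5 5 6 3 1

Derivation:
Move 1: P1 pit1 -> P1=[4,0,6,5,2,5](0) P2=[3,3,3,3,4,2](0)
Move 2: P1 pit3 -> P1=[4,0,6,0,3,6](1) P2=[4,4,3,3,4,2](0)
Move 3: P2 pit0 -> P1=[4,0,6,0,3,6](1) P2=[0,5,4,4,5,2](0)
Move 4: P2 pit1 -> P1=[4,0,6,0,3,6](1) P2=[0,0,5,5,6,3](1)
Move 5: P1 pit2 -> P1=[4,0,0,1,4,7](2) P2=[1,1,5,5,6,3](1)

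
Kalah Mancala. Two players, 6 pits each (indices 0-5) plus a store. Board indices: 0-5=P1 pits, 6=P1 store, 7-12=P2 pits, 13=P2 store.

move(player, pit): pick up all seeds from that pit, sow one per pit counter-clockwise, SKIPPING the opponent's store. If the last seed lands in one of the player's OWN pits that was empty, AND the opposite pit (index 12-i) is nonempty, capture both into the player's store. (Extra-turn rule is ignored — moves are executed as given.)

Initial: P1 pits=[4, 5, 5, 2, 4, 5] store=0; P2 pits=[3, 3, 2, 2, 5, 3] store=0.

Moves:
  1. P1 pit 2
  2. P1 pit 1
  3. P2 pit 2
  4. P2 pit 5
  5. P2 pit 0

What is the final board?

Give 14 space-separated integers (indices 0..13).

Answer: 5 1 1 4 6 7 2 0 4 1 4 7 0 1

Derivation:
Move 1: P1 pit2 -> P1=[4,5,0,3,5,6](1) P2=[4,3,2,2,5,3](0)
Move 2: P1 pit1 -> P1=[4,0,1,4,6,7](2) P2=[4,3,2,2,5,3](0)
Move 3: P2 pit2 -> P1=[4,0,1,4,6,7](2) P2=[4,3,0,3,6,3](0)
Move 4: P2 pit5 -> P1=[5,1,1,4,6,7](2) P2=[4,3,0,3,6,0](1)
Move 5: P2 pit0 -> P1=[5,1,1,4,6,7](2) P2=[0,4,1,4,7,0](1)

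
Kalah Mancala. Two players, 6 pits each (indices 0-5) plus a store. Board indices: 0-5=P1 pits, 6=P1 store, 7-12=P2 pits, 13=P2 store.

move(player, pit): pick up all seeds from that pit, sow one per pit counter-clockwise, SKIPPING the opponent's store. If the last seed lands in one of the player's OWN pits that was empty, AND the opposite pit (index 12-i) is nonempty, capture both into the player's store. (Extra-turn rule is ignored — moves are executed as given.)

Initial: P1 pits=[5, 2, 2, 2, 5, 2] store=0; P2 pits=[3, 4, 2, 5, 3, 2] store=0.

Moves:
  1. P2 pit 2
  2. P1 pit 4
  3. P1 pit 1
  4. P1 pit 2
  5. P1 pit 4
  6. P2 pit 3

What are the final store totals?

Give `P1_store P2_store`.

Answer: 1 1

Derivation:
Move 1: P2 pit2 -> P1=[5,2,2,2,5,2](0) P2=[3,4,0,6,4,2](0)
Move 2: P1 pit4 -> P1=[5,2,2,2,0,3](1) P2=[4,5,1,6,4,2](0)
Move 3: P1 pit1 -> P1=[5,0,3,3,0,3](1) P2=[4,5,1,6,4,2](0)
Move 4: P1 pit2 -> P1=[5,0,0,4,1,4](1) P2=[4,5,1,6,4,2](0)
Move 5: P1 pit4 -> P1=[5,0,0,4,0,5](1) P2=[4,5,1,6,4,2](0)
Move 6: P2 pit3 -> P1=[6,1,1,4,0,5](1) P2=[4,5,1,0,5,3](1)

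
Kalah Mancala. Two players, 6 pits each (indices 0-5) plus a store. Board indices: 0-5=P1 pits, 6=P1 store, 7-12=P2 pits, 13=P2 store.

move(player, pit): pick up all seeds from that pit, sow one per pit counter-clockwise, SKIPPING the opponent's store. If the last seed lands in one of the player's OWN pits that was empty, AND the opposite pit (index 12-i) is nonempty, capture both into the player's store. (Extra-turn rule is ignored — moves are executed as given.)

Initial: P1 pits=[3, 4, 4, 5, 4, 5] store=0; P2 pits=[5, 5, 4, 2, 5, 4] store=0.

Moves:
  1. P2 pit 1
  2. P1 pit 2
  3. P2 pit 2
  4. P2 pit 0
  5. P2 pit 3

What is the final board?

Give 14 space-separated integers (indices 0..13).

Move 1: P2 pit1 -> P1=[3,4,4,5,4,5](0) P2=[5,0,5,3,6,5](1)
Move 2: P1 pit2 -> P1=[3,4,0,6,5,6](1) P2=[5,0,5,3,6,5](1)
Move 3: P2 pit2 -> P1=[4,4,0,6,5,6](1) P2=[5,0,0,4,7,6](2)
Move 4: P2 pit0 -> P1=[4,4,0,6,5,6](1) P2=[0,1,1,5,8,7](2)
Move 5: P2 pit3 -> P1=[5,5,0,6,5,6](1) P2=[0,1,1,0,9,8](3)

Answer: 5 5 0 6 5 6 1 0 1 1 0 9 8 3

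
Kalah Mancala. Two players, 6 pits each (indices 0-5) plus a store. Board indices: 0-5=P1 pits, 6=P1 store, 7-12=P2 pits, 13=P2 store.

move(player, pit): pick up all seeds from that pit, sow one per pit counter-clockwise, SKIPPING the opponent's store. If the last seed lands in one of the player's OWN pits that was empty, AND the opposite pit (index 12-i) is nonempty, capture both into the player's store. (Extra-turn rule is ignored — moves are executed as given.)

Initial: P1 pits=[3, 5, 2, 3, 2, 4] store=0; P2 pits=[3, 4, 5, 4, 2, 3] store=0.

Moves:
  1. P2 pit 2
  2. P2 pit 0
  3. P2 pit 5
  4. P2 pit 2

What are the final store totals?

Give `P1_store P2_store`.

Move 1: P2 pit2 -> P1=[4,5,2,3,2,4](0) P2=[3,4,0,5,3,4](1)
Move 2: P2 pit0 -> P1=[4,5,2,3,2,4](0) P2=[0,5,1,6,3,4](1)
Move 3: P2 pit5 -> P1=[5,6,3,3,2,4](0) P2=[0,5,1,6,3,0](2)
Move 4: P2 pit2 -> P1=[5,6,3,3,2,4](0) P2=[0,5,0,7,3,0](2)

Answer: 0 2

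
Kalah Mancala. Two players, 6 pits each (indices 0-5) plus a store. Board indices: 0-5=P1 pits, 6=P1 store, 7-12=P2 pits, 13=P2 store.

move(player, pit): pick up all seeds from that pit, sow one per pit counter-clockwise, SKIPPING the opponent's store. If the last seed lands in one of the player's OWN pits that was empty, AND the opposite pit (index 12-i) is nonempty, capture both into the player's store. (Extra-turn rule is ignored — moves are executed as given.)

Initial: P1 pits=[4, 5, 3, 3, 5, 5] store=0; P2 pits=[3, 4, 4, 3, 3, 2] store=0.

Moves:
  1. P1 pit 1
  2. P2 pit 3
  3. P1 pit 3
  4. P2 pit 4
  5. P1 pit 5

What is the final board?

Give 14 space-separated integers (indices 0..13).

Answer: 5 1 4 0 7 0 3 5 5 5 1 1 5 2

Derivation:
Move 1: P1 pit1 -> P1=[4,0,4,4,6,6](1) P2=[3,4,4,3,3,2](0)
Move 2: P2 pit3 -> P1=[4,0,4,4,6,6](1) P2=[3,4,4,0,4,3](1)
Move 3: P1 pit3 -> P1=[4,0,4,0,7,7](2) P2=[4,4,4,0,4,3](1)
Move 4: P2 pit4 -> P1=[5,1,4,0,7,7](2) P2=[4,4,4,0,0,4](2)
Move 5: P1 pit5 -> P1=[5,1,4,0,7,0](3) P2=[5,5,5,1,1,5](2)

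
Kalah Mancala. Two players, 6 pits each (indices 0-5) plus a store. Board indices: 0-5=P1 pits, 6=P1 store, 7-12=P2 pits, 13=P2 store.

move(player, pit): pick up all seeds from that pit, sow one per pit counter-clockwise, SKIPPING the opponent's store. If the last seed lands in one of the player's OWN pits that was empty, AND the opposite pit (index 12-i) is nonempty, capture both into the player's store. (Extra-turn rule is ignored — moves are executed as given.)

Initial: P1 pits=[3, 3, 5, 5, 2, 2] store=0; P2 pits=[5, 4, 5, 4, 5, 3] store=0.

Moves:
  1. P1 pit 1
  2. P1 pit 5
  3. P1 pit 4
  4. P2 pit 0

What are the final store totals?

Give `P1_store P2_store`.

Move 1: P1 pit1 -> P1=[3,0,6,6,3,2](0) P2=[5,4,5,4,5,3](0)
Move 2: P1 pit5 -> P1=[3,0,6,6,3,0](1) P2=[6,4,5,4,5,3](0)
Move 3: P1 pit4 -> P1=[3,0,6,6,0,1](2) P2=[7,4,5,4,5,3](0)
Move 4: P2 pit0 -> P1=[4,0,6,6,0,1](2) P2=[0,5,6,5,6,4](1)

Answer: 2 1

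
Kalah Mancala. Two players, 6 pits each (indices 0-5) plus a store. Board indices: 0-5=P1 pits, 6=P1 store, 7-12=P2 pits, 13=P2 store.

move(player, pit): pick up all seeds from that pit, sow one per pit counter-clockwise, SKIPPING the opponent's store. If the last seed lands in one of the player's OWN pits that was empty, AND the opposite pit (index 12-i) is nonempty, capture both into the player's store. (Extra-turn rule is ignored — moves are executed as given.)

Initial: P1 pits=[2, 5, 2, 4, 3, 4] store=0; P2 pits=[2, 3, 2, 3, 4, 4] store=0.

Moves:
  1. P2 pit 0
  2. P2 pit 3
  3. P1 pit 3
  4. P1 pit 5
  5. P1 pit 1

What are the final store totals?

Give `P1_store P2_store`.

Answer: 3 1

Derivation:
Move 1: P2 pit0 -> P1=[2,5,2,4,3,4](0) P2=[0,4,3,3,4,4](0)
Move 2: P2 pit3 -> P1=[2,5,2,4,3,4](0) P2=[0,4,3,0,5,5](1)
Move 3: P1 pit3 -> P1=[2,5,2,0,4,5](1) P2=[1,4,3,0,5,5](1)
Move 4: P1 pit5 -> P1=[2,5,2,0,4,0](2) P2=[2,5,4,1,5,5](1)
Move 5: P1 pit1 -> P1=[2,0,3,1,5,1](3) P2=[2,5,4,1,5,5](1)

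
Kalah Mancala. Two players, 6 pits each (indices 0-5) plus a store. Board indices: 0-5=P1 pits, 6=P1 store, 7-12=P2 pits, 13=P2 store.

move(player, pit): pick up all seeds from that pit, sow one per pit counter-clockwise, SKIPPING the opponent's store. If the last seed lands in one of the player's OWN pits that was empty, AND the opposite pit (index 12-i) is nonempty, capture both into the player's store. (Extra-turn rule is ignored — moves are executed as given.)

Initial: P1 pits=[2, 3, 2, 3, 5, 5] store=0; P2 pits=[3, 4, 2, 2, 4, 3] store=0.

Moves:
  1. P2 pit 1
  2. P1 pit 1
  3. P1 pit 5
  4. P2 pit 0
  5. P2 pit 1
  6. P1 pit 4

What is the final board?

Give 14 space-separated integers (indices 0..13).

Move 1: P2 pit1 -> P1=[2,3,2,3,5,5](0) P2=[3,0,3,3,5,4](0)
Move 2: P1 pit1 -> P1=[2,0,3,4,6,5](0) P2=[3,0,3,3,5,4](0)
Move 3: P1 pit5 -> P1=[2,0,3,4,6,0](1) P2=[4,1,4,4,5,4](0)
Move 4: P2 pit0 -> P1=[2,0,3,4,6,0](1) P2=[0,2,5,5,6,4](0)
Move 5: P2 pit1 -> P1=[2,0,3,4,6,0](1) P2=[0,0,6,6,6,4](0)
Move 6: P1 pit4 -> P1=[2,0,3,4,0,1](2) P2=[1,1,7,7,6,4](0)

Answer: 2 0 3 4 0 1 2 1 1 7 7 6 4 0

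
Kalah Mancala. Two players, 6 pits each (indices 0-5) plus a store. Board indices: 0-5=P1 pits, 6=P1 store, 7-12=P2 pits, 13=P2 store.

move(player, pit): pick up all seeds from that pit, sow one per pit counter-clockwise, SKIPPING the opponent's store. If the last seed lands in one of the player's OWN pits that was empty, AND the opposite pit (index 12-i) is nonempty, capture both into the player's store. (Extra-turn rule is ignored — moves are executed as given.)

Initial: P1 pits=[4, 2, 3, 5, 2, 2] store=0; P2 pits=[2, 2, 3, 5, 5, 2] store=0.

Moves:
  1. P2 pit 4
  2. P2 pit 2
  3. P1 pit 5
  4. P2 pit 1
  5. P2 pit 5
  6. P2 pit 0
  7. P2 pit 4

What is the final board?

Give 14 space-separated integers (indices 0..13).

Move 1: P2 pit4 -> P1=[5,3,4,5,2,2](0) P2=[2,2,3,5,0,3](1)
Move 2: P2 pit2 -> P1=[5,3,4,5,2,2](0) P2=[2,2,0,6,1,4](1)
Move 3: P1 pit5 -> P1=[5,3,4,5,2,0](1) P2=[3,2,0,6,1,4](1)
Move 4: P2 pit1 -> P1=[5,3,4,5,2,0](1) P2=[3,0,1,7,1,4](1)
Move 5: P2 pit5 -> P1=[6,4,5,5,2,0](1) P2=[3,0,1,7,1,0](2)
Move 6: P2 pit0 -> P1=[6,4,5,5,2,0](1) P2=[0,1,2,8,1,0](2)
Move 7: P2 pit4 -> P1=[0,4,5,5,2,0](1) P2=[0,1,2,8,0,0](9)

Answer: 0 4 5 5 2 0 1 0 1 2 8 0 0 9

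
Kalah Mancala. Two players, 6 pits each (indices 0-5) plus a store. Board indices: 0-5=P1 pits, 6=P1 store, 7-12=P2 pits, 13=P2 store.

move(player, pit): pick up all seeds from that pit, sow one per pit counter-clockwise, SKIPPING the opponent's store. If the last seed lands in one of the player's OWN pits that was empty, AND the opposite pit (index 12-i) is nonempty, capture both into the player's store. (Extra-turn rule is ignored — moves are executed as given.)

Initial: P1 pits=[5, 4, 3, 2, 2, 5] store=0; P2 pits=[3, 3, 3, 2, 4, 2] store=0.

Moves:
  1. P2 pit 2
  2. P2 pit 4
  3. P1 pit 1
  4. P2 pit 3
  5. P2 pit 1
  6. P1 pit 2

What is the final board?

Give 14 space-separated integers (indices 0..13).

Move 1: P2 pit2 -> P1=[5,4,3,2,2,5](0) P2=[3,3,0,3,5,3](0)
Move 2: P2 pit4 -> P1=[6,5,4,2,2,5](0) P2=[3,3,0,3,0,4](1)
Move 3: P1 pit1 -> P1=[6,0,5,3,3,6](1) P2=[3,3,0,3,0,4](1)
Move 4: P2 pit3 -> P1=[6,0,5,3,3,6](1) P2=[3,3,0,0,1,5](2)
Move 5: P2 pit1 -> P1=[6,0,5,3,3,6](1) P2=[3,0,1,1,2,5](2)
Move 6: P1 pit2 -> P1=[6,0,0,4,4,7](2) P2=[4,0,1,1,2,5](2)

Answer: 6 0 0 4 4 7 2 4 0 1 1 2 5 2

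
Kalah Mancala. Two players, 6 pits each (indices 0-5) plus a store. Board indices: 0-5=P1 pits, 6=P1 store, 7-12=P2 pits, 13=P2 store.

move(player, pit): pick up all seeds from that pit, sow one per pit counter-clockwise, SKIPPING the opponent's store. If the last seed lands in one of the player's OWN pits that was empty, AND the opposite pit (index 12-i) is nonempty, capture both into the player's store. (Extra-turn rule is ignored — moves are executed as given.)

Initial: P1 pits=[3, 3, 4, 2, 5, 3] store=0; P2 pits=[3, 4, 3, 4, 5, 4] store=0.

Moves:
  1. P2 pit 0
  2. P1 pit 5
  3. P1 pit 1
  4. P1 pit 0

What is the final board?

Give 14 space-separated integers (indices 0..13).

Answer: 0 1 6 4 6 0 1 1 6 4 5 5 4 0

Derivation:
Move 1: P2 pit0 -> P1=[3,3,4,2,5,3](0) P2=[0,5,4,5,5,4](0)
Move 2: P1 pit5 -> P1=[3,3,4,2,5,0](1) P2=[1,6,4,5,5,4](0)
Move 3: P1 pit1 -> P1=[3,0,5,3,6,0](1) P2=[1,6,4,5,5,4](0)
Move 4: P1 pit0 -> P1=[0,1,6,4,6,0](1) P2=[1,6,4,5,5,4](0)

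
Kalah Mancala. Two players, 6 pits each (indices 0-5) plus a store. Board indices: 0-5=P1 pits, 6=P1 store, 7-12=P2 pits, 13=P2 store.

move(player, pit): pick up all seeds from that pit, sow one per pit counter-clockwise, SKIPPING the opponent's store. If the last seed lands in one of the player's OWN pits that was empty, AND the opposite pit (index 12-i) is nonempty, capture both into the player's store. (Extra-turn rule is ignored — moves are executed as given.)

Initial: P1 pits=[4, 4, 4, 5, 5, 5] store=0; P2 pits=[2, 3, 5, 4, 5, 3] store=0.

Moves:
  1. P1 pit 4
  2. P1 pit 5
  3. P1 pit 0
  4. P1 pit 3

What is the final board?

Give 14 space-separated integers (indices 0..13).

Answer: 0 5 5 0 1 1 9 5 1 8 5 6 3 0

Derivation:
Move 1: P1 pit4 -> P1=[4,4,4,5,0,6](1) P2=[3,4,6,4,5,3](0)
Move 2: P1 pit5 -> P1=[4,4,4,5,0,0](2) P2=[4,5,7,5,6,3](0)
Move 3: P1 pit0 -> P1=[0,5,5,6,0,0](8) P2=[4,0,7,5,6,3](0)
Move 4: P1 pit3 -> P1=[0,5,5,0,1,1](9) P2=[5,1,8,5,6,3](0)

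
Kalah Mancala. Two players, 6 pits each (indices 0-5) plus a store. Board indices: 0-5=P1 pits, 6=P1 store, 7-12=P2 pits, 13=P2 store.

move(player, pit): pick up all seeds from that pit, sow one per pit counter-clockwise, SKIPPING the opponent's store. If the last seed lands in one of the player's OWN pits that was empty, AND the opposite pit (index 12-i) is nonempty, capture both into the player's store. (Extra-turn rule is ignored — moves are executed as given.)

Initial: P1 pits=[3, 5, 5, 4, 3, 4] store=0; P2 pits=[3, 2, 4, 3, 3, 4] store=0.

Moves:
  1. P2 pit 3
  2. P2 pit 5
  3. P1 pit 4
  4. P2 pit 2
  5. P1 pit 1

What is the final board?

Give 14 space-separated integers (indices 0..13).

Answer: 4 0 7 6 1 6 2 5 2 0 1 5 1 3

Derivation:
Move 1: P2 pit3 -> P1=[3,5,5,4,3,4](0) P2=[3,2,4,0,4,5](1)
Move 2: P2 pit5 -> P1=[4,6,6,5,3,4](0) P2=[3,2,4,0,4,0](2)
Move 3: P1 pit4 -> P1=[4,6,6,5,0,5](1) P2=[4,2,4,0,4,0](2)
Move 4: P2 pit2 -> P1=[4,6,6,5,0,5](1) P2=[4,2,0,1,5,1](3)
Move 5: P1 pit1 -> P1=[4,0,7,6,1,6](2) P2=[5,2,0,1,5,1](3)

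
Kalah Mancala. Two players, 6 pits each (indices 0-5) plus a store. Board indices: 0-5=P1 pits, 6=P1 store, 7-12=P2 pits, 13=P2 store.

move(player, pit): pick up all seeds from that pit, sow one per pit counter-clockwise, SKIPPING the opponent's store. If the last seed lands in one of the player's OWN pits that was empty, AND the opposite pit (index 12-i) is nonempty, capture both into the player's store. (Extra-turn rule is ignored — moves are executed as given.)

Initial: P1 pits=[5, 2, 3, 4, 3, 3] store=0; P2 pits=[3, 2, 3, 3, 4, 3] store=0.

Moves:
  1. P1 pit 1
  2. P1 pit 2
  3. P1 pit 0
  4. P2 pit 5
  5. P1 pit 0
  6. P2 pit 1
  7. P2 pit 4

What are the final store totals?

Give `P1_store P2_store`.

Move 1: P1 pit1 -> P1=[5,0,4,5,3,3](0) P2=[3,2,3,3,4,3](0)
Move 2: P1 pit2 -> P1=[5,0,0,6,4,4](1) P2=[3,2,3,3,4,3](0)
Move 3: P1 pit0 -> P1=[0,1,1,7,5,5](1) P2=[3,2,3,3,4,3](0)
Move 4: P2 pit5 -> P1=[1,2,1,7,5,5](1) P2=[3,2,3,3,4,0](1)
Move 5: P1 pit0 -> P1=[0,3,1,7,5,5](1) P2=[3,2,3,3,4,0](1)
Move 6: P2 pit1 -> P1=[0,3,1,7,5,5](1) P2=[3,0,4,4,4,0](1)
Move 7: P2 pit4 -> P1=[1,4,1,7,5,5](1) P2=[3,0,4,4,0,1](2)

Answer: 1 2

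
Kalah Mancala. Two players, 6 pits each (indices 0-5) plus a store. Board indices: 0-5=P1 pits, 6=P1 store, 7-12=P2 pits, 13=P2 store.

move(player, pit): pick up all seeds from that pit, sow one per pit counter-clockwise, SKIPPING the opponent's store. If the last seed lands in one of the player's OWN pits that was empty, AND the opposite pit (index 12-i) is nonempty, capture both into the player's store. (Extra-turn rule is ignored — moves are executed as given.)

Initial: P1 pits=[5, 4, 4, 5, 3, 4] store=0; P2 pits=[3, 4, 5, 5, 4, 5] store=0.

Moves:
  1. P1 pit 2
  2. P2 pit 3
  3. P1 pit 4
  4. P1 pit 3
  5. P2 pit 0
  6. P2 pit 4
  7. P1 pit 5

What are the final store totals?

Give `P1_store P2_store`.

Move 1: P1 pit2 -> P1=[5,4,0,6,4,5](1) P2=[3,4,5,5,4,5](0)
Move 2: P2 pit3 -> P1=[6,5,0,6,4,5](1) P2=[3,4,5,0,5,6](1)
Move 3: P1 pit4 -> P1=[6,5,0,6,0,6](2) P2=[4,5,5,0,5,6](1)
Move 4: P1 pit3 -> P1=[6,5,0,0,1,7](3) P2=[5,6,6,0,5,6](1)
Move 5: P2 pit0 -> P1=[6,5,0,0,1,7](3) P2=[0,7,7,1,6,7](1)
Move 6: P2 pit4 -> P1=[7,6,1,1,1,7](3) P2=[0,7,7,1,0,8](2)
Move 7: P1 pit5 -> P1=[7,6,1,1,1,0](4) P2=[1,8,8,2,1,9](2)

Answer: 4 2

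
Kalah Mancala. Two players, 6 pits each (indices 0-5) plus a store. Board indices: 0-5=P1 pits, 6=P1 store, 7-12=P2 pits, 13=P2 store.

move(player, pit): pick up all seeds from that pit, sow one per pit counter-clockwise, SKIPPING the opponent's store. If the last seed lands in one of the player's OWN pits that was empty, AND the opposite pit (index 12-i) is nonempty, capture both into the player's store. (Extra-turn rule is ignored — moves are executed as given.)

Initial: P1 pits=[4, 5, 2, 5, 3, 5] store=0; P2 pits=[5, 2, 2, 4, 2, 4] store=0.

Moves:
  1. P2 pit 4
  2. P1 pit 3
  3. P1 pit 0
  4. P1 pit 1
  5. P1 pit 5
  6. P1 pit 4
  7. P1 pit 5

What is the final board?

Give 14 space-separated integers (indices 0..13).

Answer: 0 0 4 2 0 0 5 9 5 4 6 1 6 1

Derivation:
Move 1: P2 pit4 -> P1=[4,5,2,5,3,5](0) P2=[5,2,2,4,0,5](1)
Move 2: P1 pit3 -> P1=[4,5,2,0,4,6](1) P2=[6,3,2,4,0,5](1)
Move 3: P1 pit0 -> P1=[0,6,3,1,5,6](1) P2=[6,3,2,4,0,5](1)
Move 4: P1 pit1 -> P1=[0,0,4,2,6,7](2) P2=[7,3,2,4,0,5](1)
Move 5: P1 pit5 -> P1=[0,0,4,2,6,0](3) P2=[8,4,3,5,1,6](1)
Move 6: P1 pit4 -> P1=[0,0,4,2,0,1](4) P2=[9,5,4,6,1,6](1)
Move 7: P1 pit5 -> P1=[0,0,4,2,0,0](5) P2=[9,5,4,6,1,6](1)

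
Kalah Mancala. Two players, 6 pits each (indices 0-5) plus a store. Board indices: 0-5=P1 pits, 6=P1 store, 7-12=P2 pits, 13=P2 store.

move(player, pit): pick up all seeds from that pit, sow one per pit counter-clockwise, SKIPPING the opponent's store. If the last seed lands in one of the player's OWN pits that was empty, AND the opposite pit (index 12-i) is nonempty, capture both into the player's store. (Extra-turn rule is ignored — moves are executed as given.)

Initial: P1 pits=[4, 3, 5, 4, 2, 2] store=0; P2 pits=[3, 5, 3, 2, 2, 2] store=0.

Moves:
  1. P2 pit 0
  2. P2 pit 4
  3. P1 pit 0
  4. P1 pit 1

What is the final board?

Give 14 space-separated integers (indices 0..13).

Move 1: P2 pit0 -> P1=[4,3,5,4,2,2](0) P2=[0,6,4,3,2,2](0)
Move 2: P2 pit4 -> P1=[4,3,5,4,2,2](0) P2=[0,6,4,3,0,3](1)
Move 3: P1 pit0 -> P1=[0,4,6,5,3,2](0) P2=[0,6,4,3,0,3](1)
Move 4: P1 pit1 -> P1=[0,0,7,6,4,3](0) P2=[0,6,4,3,0,3](1)

Answer: 0 0 7 6 4 3 0 0 6 4 3 0 3 1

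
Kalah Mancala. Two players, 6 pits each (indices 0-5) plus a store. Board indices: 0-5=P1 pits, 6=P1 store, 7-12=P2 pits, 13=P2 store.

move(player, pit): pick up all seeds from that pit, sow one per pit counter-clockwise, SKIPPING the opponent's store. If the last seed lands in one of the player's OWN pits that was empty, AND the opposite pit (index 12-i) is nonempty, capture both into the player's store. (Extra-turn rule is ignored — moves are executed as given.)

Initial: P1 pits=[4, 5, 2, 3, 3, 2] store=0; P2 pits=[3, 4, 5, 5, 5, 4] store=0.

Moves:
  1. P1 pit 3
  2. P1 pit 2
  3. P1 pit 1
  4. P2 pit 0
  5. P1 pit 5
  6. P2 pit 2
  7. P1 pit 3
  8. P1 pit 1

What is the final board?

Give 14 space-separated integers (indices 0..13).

Answer: 5 0 3 0 7 0 5 0 6 0 7 6 5 1

Derivation:
Move 1: P1 pit3 -> P1=[4,5,2,0,4,3](1) P2=[3,4,5,5,5,4](0)
Move 2: P1 pit2 -> P1=[4,5,0,1,5,3](1) P2=[3,4,5,5,5,4](0)
Move 3: P1 pit1 -> P1=[4,0,1,2,6,4](2) P2=[3,4,5,5,5,4](0)
Move 4: P2 pit0 -> P1=[4,0,1,2,6,4](2) P2=[0,5,6,6,5,4](0)
Move 5: P1 pit5 -> P1=[4,0,1,2,6,0](3) P2=[1,6,7,6,5,4](0)
Move 6: P2 pit2 -> P1=[5,1,2,2,6,0](3) P2=[1,6,0,7,6,5](1)
Move 7: P1 pit3 -> P1=[5,1,2,0,7,0](5) P2=[0,6,0,7,6,5](1)
Move 8: P1 pit1 -> P1=[5,0,3,0,7,0](5) P2=[0,6,0,7,6,5](1)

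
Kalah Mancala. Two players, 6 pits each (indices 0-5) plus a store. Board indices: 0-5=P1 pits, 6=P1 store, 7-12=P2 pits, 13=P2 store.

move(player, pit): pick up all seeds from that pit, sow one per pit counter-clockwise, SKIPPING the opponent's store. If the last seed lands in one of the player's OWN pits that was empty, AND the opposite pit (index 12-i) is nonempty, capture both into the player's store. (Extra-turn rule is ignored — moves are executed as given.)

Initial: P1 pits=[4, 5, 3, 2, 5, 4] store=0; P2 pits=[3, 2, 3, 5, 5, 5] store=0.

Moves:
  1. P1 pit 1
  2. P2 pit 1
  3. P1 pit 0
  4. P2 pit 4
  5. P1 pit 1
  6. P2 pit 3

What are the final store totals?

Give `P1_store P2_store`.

Answer: 1 2

Derivation:
Move 1: P1 pit1 -> P1=[4,0,4,3,6,5](1) P2=[3,2,3,5,5,5](0)
Move 2: P2 pit1 -> P1=[4,0,4,3,6,5](1) P2=[3,0,4,6,5,5](0)
Move 3: P1 pit0 -> P1=[0,1,5,4,7,5](1) P2=[3,0,4,6,5,5](0)
Move 4: P2 pit4 -> P1=[1,2,6,4,7,5](1) P2=[3,0,4,6,0,6](1)
Move 5: P1 pit1 -> P1=[1,0,7,5,7,5](1) P2=[3,0,4,6,0,6](1)
Move 6: P2 pit3 -> P1=[2,1,8,5,7,5](1) P2=[3,0,4,0,1,7](2)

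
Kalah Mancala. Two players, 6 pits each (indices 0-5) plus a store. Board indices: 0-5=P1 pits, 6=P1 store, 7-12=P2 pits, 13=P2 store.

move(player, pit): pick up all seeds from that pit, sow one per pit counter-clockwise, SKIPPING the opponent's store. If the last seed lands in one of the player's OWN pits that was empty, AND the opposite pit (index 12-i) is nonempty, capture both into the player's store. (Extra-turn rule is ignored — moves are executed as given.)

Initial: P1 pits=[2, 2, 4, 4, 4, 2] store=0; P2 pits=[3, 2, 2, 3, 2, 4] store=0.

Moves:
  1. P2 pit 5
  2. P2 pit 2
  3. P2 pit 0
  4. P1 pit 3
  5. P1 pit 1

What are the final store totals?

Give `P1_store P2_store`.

Answer: 1 1

Derivation:
Move 1: P2 pit5 -> P1=[3,3,5,4,4,2](0) P2=[3,2,2,3,2,0](1)
Move 2: P2 pit2 -> P1=[3,3,5,4,4,2](0) P2=[3,2,0,4,3,0](1)
Move 3: P2 pit0 -> P1=[3,3,5,4,4,2](0) P2=[0,3,1,5,3,0](1)
Move 4: P1 pit3 -> P1=[3,3,5,0,5,3](1) P2=[1,3,1,5,3,0](1)
Move 5: P1 pit1 -> P1=[3,0,6,1,6,3](1) P2=[1,3,1,5,3,0](1)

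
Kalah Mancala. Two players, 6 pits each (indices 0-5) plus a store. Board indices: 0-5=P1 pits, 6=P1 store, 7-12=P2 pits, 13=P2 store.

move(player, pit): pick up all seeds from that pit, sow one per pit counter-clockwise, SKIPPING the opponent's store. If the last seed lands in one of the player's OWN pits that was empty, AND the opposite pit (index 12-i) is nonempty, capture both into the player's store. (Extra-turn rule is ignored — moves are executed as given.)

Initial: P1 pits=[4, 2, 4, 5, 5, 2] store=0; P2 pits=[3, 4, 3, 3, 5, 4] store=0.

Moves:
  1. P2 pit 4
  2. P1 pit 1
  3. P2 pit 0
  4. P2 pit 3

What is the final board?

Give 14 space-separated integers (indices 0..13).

Answer: 6 0 6 6 6 2 0 0 5 4 0 1 6 2

Derivation:
Move 1: P2 pit4 -> P1=[5,3,5,5,5,2](0) P2=[3,4,3,3,0,5](1)
Move 2: P1 pit1 -> P1=[5,0,6,6,6,2](0) P2=[3,4,3,3,0,5](1)
Move 3: P2 pit0 -> P1=[5,0,6,6,6,2](0) P2=[0,5,4,4,0,5](1)
Move 4: P2 pit3 -> P1=[6,0,6,6,6,2](0) P2=[0,5,4,0,1,6](2)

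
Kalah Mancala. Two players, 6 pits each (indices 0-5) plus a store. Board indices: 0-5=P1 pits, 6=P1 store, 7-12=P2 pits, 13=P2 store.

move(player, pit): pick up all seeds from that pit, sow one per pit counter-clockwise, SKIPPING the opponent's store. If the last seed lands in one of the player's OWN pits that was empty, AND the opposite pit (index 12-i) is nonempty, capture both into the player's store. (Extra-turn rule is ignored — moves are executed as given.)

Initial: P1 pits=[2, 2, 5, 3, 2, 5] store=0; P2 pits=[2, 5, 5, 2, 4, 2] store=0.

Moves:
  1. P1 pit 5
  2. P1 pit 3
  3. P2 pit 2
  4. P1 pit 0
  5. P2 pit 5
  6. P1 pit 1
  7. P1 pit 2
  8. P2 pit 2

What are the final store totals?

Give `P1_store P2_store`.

Move 1: P1 pit5 -> P1=[2,2,5,3,2,0](1) P2=[3,6,6,3,4,2](0)
Move 2: P1 pit3 -> P1=[2,2,5,0,3,1](2) P2=[3,6,6,3,4,2](0)
Move 3: P2 pit2 -> P1=[3,3,5,0,3,1](2) P2=[3,6,0,4,5,3](1)
Move 4: P1 pit0 -> P1=[0,4,6,1,3,1](2) P2=[3,6,0,4,5,3](1)
Move 5: P2 pit5 -> P1=[1,5,6,1,3,1](2) P2=[3,6,0,4,5,0](2)
Move 6: P1 pit1 -> P1=[1,0,7,2,4,2](3) P2=[3,6,0,4,5,0](2)
Move 7: P1 pit2 -> P1=[1,0,0,3,5,3](4) P2=[4,7,1,4,5,0](2)
Move 8: P2 pit2 -> P1=[1,0,0,3,5,3](4) P2=[4,7,0,5,5,0](2)

Answer: 4 2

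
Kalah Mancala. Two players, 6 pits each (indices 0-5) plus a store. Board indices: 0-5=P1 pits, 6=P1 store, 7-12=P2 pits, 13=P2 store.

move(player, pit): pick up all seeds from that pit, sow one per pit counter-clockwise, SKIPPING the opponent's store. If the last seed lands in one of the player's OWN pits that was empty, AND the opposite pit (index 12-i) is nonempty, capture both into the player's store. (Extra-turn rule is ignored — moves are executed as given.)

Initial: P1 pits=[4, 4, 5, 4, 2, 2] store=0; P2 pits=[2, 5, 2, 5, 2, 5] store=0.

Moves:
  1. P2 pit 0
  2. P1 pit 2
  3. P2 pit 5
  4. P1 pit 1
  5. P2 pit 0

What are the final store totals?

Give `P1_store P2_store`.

Answer: 2 1

Derivation:
Move 1: P2 pit0 -> P1=[4,4,5,4,2,2](0) P2=[0,6,3,5,2,5](0)
Move 2: P1 pit2 -> P1=[4,4,0,5,3,3](1) P2=[1,6,3,5,2,5](0)
Move 3: P2 pit5 -> P1=[5,5,1,6,3,3](1) P2=[1,6,3,5,2,0](1)
Move 4: P1 pit1 -> P1=[5,0,2,7,4,4](2) P2=[1,6,3,5,2,0](1)
Move 5: P2 pit0 -> P1=[5,0,2,7,4,4](2) P2=[0,7,3,5,2,0](1)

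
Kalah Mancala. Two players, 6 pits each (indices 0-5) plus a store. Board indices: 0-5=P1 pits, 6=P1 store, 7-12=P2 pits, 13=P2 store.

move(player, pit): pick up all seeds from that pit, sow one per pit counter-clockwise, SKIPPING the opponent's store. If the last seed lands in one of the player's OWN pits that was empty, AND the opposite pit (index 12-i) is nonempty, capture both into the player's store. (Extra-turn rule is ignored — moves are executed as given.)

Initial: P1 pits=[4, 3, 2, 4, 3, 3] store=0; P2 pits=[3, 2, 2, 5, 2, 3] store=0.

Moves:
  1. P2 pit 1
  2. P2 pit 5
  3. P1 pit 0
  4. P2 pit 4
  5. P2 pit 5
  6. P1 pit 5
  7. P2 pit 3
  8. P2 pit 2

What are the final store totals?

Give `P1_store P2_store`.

Move 1: P2 pit1 -> P1=[4,3,2,4,3,3](0) P2=[3,0,3,6,2,3](0)
Move 2: P2 pit5 -> P1=[5,4,2,4,3,3](0) P2=[3,0,3,6,2,0](1)
Move 3: P1 pit0 -> P1=[0,5,3,5,4,4](0) P2=[3,0,3,6,2,0](1)
Move 4: P2 pit4 -> P1=[0,5,3,5,4,4](0) P2=[3,0,3,6,0,1](2)
Move 5: P2 pit5 -> P1=[0,5,3,5,4,4](0) P2=[3,0,3,6,0,0](3)
Move 6: P1 pit5 -> P1=[0,5,3,5,4,0](1) P2=[4,1,4,6,0,0](3)
Move 7: P2 pit3 -> P1=[1,6,4,5,4,0](1) P2=[4,1,4,0,1,1](4)
Move 8: P2 pit2 -> P1=[1,6,4,5,4,0](1) P2=[4,1,0,1,2,2](5)

Answer: 1 5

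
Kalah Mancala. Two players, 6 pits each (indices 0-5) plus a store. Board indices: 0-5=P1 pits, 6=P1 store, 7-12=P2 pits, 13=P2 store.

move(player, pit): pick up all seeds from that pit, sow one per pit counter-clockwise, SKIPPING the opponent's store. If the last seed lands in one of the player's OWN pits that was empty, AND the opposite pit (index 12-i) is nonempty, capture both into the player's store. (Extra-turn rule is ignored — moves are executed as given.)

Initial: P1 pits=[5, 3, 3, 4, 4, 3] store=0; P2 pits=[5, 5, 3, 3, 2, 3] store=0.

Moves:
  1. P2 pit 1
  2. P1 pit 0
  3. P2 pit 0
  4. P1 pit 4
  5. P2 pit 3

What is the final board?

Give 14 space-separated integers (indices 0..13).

Move 1: P2 pit1 -> P1=[5,3,3,4,4,3](0) P2=[5,0,4,4,3,4](1)
Move 2: P1 pit0 -> P1=[0,4,4,5,5,4](0) P2=[5,0,4,4,3,4](1)
Move 3: P2 pit0 -> P1=[0,4,4,5,5,4](0) P2=[0,1,5,5,4,5](1)
Move 4: P1 pit4 -> P1=[0,4,4,5,0,5](1) P2=[1,2,6,5,4,5](1)
Move 5: P2 pit3 -> P1=[1,5,4,5,0,5](1) P2=[1,2,6,0,5,6](2)

Answer: 1 5 4 5 0 5 1 1 2 6 0 5 6 2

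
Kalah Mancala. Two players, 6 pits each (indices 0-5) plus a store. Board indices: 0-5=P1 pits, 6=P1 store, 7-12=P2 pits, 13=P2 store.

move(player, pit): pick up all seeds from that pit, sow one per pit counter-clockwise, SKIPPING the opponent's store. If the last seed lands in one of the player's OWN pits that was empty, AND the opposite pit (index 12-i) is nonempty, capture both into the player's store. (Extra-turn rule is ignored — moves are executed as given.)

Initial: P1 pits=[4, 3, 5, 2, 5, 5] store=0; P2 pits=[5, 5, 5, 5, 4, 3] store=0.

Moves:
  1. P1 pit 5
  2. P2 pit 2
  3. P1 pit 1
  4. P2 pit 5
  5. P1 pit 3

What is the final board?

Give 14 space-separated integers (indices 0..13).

Answer: 6 1 7 0 7 1 9 0 6 0 7 5 0 2

Derivation:
Move 1: P1 pit5 -> P1=[4,3,5,2,5,0](1) P2=[6,6,6,6,4,3](0)
Move 2: P2 pit2 -> P1=[5,4,5,2,5,0](1) P2=[6,6,0,7,5,4](1)
Move 3: P1 pit1 -> P1=[5,0,6,3,6,0](8) P2=[0,6,0,7,5,4](1)
Move 4: P2 pit5 -> P1=[6,1,7,3,6,0](8) P2=[0,6,0,7,5,0](2)
Move 5: P1 pit3 -> P1=[6,1,7,0,7,1](9) P2=[0,6,0,7,5,0](2)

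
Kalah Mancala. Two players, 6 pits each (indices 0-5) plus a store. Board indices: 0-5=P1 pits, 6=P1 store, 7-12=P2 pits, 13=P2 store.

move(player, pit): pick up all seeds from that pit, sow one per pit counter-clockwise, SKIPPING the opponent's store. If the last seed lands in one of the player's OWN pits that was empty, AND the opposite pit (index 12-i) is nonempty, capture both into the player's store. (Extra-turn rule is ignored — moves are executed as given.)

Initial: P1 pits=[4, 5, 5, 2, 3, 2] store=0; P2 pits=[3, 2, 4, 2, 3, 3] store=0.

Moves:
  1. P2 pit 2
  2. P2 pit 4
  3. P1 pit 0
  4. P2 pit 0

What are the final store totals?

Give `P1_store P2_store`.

Move 1: P2 pit2 -> P1=[4,5,5,2,3,2](0) P2=[3,2,0,3,4,4](1)
Move 2: P2 pit4 -> P1=[5,6,5,2,3,2](0) P2=[3,2,0,3,0,5](2)
Move 3: P1 pit0 -> P1=[0,7,6,3,4,3](0) P2=[3,2,0,3,0,5](2)
Move 4: P2 pit0 -> P1=[0,7,6,3,4,3](0) P2=[0,3,1,4,0,5](2)

Answer: 0 2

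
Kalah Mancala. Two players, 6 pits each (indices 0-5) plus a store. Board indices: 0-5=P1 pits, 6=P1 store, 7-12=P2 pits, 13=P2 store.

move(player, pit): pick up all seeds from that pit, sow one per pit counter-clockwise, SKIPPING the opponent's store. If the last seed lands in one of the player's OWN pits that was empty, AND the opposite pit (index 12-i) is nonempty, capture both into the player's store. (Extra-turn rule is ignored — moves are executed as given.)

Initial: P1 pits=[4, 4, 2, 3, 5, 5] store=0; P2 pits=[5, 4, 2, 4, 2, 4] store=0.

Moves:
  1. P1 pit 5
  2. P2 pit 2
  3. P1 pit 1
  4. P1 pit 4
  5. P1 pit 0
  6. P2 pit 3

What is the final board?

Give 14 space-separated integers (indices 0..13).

Answer: 1 2 5 6 0 1 16 1 0 1 0 4 6 1

Derivation:
Move 1: P1 pit5 -> P1=[4,4,2,3,5,0](1) P2=[6,5,3,5,2,4](0)
Move 2: P2 pit2 -> P1=[4,4,2,3,5,0](1) P2=[6,5,0,6,3,5](0)
Move 3: P1 pit1 -> P1=[4,0,3,4,6,0](8) P2=[0,5,0,6,3,5](0)
Move 4: P1 pit4 -> P1=[4,0,3,4,0,1](9) P2=[1,6,1,7,3,5](0)
Move 5: P1 pit0 -> P1=[0,1,4,5,0,1](16) P2=[1,0,1,7,3,5](0)
Move 6: P2 pit3 -> P1=[1,2,5,6,0,1](16) P2=[1,0,1,0,4,6](1)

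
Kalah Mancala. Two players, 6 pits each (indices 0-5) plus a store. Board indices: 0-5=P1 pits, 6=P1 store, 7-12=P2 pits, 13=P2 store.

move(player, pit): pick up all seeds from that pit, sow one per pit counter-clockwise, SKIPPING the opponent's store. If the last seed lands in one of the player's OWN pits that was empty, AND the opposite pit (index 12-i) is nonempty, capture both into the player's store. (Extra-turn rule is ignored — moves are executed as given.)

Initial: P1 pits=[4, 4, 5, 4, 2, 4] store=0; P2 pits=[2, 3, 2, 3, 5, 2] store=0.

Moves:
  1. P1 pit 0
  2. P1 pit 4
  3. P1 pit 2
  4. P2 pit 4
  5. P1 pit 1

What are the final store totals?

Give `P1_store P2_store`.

Move 1: P1 pit0 -> P1=[0,5,6,5,3,4](0) P2=[2,3,2,3,5,2](0)
Move 2: P1 pit4 -> P1=[0,5,6,5,0,5](1) P2=[3,3,2,3,5,2](0)
Move 3: P1 pit2 -> P1=[0,5,0,6,1,6](2) P2=[4,4,2,3,5,2](0)
Move 4: P2 pit4 -> P1=[1,6,1,6,1,6](2) P2=[4,4,2,3,0,3](1)
Move 5: P1 pit1 -> P1=[1,0,2,7,2,7](3) P2=[5,4,2,3,0,3](1)

Answer: 3 1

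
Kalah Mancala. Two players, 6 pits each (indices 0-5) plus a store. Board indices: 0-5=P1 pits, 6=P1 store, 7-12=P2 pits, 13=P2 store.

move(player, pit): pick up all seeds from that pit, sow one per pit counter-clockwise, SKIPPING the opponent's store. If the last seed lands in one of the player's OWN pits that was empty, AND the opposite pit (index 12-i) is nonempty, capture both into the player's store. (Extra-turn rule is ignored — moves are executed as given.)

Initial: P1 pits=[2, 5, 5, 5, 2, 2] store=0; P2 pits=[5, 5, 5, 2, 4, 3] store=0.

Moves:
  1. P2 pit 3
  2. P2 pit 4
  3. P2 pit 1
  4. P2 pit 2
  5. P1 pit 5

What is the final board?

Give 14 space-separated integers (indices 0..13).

Move 1: P2 pit3 -> P1=[2,5,5,5,2,2](0) P2=[5,5,5,0,5,4](0)
Move 2: P2 pit4 -> P1=[3,6,6,5,2,2](0) P2=[5,5,5,0,0,5](1)
Move 3: P2 pit1 -> P1=[3,6,6,5,2,2](0) P2=[5,0,6,1,1,6](2)
Move 4: P2 pit2 -> P1=[4,7,6,5,2,2](0) P2=[5,0,0,2,2,7](3)
Move 5: P1 pit5 -> P1=[4,7,6,5,2,0](1) P2=[6,0,0,2,2,7](3)

Answer: 4 7 6 5 2 0 1 6 0 0 2 2 7 3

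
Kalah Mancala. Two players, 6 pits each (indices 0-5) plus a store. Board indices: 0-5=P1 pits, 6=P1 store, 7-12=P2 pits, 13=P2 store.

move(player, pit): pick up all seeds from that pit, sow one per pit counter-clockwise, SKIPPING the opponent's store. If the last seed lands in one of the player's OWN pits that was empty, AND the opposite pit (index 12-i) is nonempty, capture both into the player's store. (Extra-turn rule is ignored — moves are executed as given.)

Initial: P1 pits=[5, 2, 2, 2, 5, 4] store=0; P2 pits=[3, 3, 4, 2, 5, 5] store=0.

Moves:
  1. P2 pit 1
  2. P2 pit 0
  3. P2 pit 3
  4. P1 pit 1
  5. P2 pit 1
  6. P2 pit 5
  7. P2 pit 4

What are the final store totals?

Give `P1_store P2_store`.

Answer: 0 3

Derivation:
Move 1: P2 pit1 -> P1=[5,2,2,2,5,4](0) P2=[3,0,5,3,6,5](0)
Move 2: P2 pit0 -> P1=[5,2,2,2,5,4](0) P2=[0,1,6,4,6,5](0)
Move 3: P2 pit3 -> P1=[6,2,2,2,5,4](0) P2=[0,1,6,0,7,6](1)
Move 4: P1 pit1 -> P1=[6,0,3,3,5,4](0) P2=[0,1,6,0,7,6](1)
Move 5: P2 pit1 -> P1=[6,0,3,3,5,4](0) P2=[0,0,7,0,7,6](1)
Move 6: P2 pit5 -> P1=[7,1,4,4,6,4](0) P2=[0,0,7,0,7,0](2)
Move 7: P2 pit4 -> P1=[8,2,5,5,7,4](0) P2=[0,0,7,0,0,1](3)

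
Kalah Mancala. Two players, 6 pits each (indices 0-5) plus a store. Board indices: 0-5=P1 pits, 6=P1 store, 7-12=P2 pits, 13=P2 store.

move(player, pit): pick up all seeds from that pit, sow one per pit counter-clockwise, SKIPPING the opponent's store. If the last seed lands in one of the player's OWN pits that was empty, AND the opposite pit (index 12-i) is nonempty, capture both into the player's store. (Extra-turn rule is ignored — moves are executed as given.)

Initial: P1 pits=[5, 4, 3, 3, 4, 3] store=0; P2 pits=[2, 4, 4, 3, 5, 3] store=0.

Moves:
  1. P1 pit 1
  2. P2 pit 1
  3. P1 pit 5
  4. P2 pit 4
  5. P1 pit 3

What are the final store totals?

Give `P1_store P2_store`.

Move 1: P1 pit1 -> P1=[5,0,4,4,5,4](0) P2=[2,4,4,3,5,3](0)
Move 2: P2 pit1 -> P1=[5,0,4,4,5,4](0) P2=[2,0,5,4,6,4](0)
Move 3: P1 pit5 -> P1=[5,0,4,4,5,0](1) P2=[3,1,6,4,6,4](0)
Move 4: P2 pit4 -> P1=[6,1,5,5,5,0](1) P2=[3,1,6,4,0,5](1)
Move 5: P1 pit3 -> P1=[6,1,5,0,6,1](2) P2=[4,2,6,4,0,5](1)

Answer: 2 1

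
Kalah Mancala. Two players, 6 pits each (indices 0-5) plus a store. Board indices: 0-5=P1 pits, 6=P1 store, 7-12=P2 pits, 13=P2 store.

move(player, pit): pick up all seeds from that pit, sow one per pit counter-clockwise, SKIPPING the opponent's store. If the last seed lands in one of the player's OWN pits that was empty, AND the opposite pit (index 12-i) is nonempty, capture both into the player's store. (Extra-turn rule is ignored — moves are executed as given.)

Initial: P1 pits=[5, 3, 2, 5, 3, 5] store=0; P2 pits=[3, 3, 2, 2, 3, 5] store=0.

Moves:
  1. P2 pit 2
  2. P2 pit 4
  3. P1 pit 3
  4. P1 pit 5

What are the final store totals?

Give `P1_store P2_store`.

Move 1: P2 pit2 -> P1=[5,3,2,5,3,5](0) P2=[3,3,0,3,4,5](0)
Move 2: P2 pit4 -> P1=[6,4,2,5,3,5](0) P2=[3,3,0,3,0,6](1)
Move 3: P1 pit3 -> P1=[6,4,2,0,4,6](1) P2=[4,4,0,3,0,6](1)
Move 4: P1 pit5 -> P1=[6,4,2,0,4,0](2) P2=[5,5,1,4,1,6](1)

Answer: 2 1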